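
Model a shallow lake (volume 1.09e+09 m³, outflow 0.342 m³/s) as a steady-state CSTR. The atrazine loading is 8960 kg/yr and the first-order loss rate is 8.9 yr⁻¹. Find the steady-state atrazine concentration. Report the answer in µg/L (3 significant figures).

Outflow Q = 0.342 m³/s × 3.156e+07 s/yr = 1.079e+07 m³/yr.
Steady-state CSTR mass balance: W = Q·C + k·V·C, so C = W/(Q + kV).
Q + kV = 1.079e+07 + 8.9·1.09e+09 = 9.712e+09 m³/yr.
C = 8960/9.712e+09 = 9.226e-07 kg/m³ = 0.0009226 mg/L = 0.9226 µg/L.

0.923 µg/L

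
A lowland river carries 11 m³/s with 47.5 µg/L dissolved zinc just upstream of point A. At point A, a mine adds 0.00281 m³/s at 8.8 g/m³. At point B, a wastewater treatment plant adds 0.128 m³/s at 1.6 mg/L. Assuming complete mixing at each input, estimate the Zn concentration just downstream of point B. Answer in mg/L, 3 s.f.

47.5 µg/L = 0.0475 mg/L.
After input A: C = (11·0.0475 + 0.00281·8.8) / 11 = 0.04974 mg/L.
After input B: C = (11·0.04974 + 0.128·1.6) / 11.13 = 0.06756 mg/L.

0.0676 mg/L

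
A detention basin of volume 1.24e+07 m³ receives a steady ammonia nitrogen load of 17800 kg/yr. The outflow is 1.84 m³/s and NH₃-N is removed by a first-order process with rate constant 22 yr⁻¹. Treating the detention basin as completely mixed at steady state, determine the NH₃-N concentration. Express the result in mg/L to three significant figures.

Outflow Q = 1.84 m³/s × 3.156e+07 s/yr = 5.807e+07 m³/yr.
Steady-state CSTR mass balance: W = Q·C + k·V·C, so C = W/(Q + kV).
Q + kV = 5.807e+07 + 22·1.24e+07 = 3.309e+08 m³/yr.
C = 17800/3.309e+08 = 5.38e-05 kg/m³ = 0.0538 mg/L.

0.0538 mg/L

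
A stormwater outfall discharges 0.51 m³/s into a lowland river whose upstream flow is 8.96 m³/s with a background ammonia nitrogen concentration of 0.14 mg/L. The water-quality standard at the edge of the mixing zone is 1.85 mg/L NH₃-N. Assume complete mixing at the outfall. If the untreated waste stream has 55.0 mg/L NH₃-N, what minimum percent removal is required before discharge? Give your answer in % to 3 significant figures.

42.0 %

Mass balance: 1.85·9.47 = 0.51·Cₑ + 8.96·0.14.
Cₑ = (17.52 − 1.254) / 0.51 = 31.89 mg/L.
Required removal = 1 − 31.89/55.0 = 42.01 %.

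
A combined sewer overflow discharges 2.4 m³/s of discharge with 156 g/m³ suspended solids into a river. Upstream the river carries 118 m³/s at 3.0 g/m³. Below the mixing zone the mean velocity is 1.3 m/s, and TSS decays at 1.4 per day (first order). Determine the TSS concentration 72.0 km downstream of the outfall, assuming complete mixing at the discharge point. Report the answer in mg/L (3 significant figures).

2.47 mg/L

After complete mixing, C₀ = (2.4·156 + 118·3) / 120.4 = 6.05 mg/L.
Travel time t = 7.2e+04 m / 1.3 m/s = 5.538e+04 s = 0.641 d.
C = 6.05·exp(−1.4·0.641) = 6.05·0.4076 = 2.466 mg/L.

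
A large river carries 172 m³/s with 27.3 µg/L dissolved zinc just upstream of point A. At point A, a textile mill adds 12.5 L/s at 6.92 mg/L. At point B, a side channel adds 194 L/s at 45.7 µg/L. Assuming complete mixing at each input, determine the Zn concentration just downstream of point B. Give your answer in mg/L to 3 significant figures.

0.0278 mg/L

27.3 µg/L = 0.0273 mg/L.
12.5 L/s = 0.0125 m³/s.
After input A: C = (172·0.0273 + 0.0125·6.92) / 172 = 0.0278 mg/L.
194 L/s = 0.194 m³/s.
45.7 µg/L = 0.0457 mg/L.
After input B: C = (172·0.0278 + 0.194·0.0457) / 172.2 = 0.02782 mg/L.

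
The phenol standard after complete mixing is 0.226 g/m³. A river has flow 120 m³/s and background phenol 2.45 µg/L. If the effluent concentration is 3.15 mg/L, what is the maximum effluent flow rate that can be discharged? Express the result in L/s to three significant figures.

2.45 µg/L = 0.00245 mg/L.
Mass balance at complete mixing: C_std·(Q_w + Q_r) = Q_w·C_e + Q_r·C_b.
Rearranging, Q_w = Q_r·(C_std − C_b)/(C_e − C_std) = 120·(0.226 − 0.00245) / (3.15 − 0.226) = 9.174 m³/s.
= 9174 L/s.

9170 L/s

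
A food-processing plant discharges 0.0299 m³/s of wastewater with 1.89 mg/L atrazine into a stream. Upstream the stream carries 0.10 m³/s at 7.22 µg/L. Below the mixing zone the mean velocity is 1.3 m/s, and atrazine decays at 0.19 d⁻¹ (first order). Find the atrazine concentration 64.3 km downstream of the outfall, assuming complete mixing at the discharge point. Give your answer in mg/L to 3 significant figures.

7.22 µg/L = 0.00722 mg/L.
After complete mixing, C₀ = (0.0299·1.89 + 0.1·0.00722) / 0.1299 = 0.4406 mg/L.
Travel time t = 6.43e+04 m / 1.3 m/s = 4.946e+04 s = 0.5725 d.
C = 0.4406·exp(−0.19·0.5725) = 0.4406·0.8969 = 0.3952 mg/L.

0.395 mg/L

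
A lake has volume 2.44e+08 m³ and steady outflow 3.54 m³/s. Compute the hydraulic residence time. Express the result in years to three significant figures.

2.18 yr

Q = 3.54 m³/s × 3.156e+07 s/yr = 1.117e+08 m³/yr.
Hydraulic residence time τ = V/Q = 2.44e+08/1.117e+08 = 2.184 yr.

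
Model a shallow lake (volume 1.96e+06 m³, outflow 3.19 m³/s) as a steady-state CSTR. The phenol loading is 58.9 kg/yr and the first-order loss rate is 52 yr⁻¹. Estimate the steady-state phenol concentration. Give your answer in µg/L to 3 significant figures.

0.291 µg/L

Outflow Q = 3.19 m³/s × 3.156e+07 s/yr = 1.007e+08 m³/yr.
Steady-state CSTR mass balance: W = Q·C + k·V·C, so C = W/(Q + kV).
Q + kV = 1.007e+08 + 52·1.96e+06 = 2.026e+08 m³/yr.
C = 58.9/2.026e+08 = 2.907e-07 kg/m³ = 0.0002907 mg/L = 0.2907 µg/L.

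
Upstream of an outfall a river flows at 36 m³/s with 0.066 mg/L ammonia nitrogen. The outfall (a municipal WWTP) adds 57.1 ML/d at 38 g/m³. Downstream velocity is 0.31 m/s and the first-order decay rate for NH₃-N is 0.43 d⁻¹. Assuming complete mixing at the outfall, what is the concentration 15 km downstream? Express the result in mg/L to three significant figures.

57.1 ML/d = 0.6609 m³/s.
After complete mixing, C₀ = (0.6609·38 + 36·0.066) / 36.66 = 0.7498 mg/L.
Travel time t = 1.5e+04 m / 0.31 m/s = 4.839e+04 s = 0.56 d.
C = 0.7498·exp(−0.43·0.56) = 0.7498·0.786 = 0.5894 mg/L.

0.589 mg/L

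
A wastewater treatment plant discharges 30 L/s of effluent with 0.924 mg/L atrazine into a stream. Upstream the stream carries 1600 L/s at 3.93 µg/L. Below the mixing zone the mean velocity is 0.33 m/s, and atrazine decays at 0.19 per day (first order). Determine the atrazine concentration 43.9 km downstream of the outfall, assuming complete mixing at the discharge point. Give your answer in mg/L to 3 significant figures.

0.0156 mg/L

30 L/s = 0.03 m³/s.
1600 L/s = 1.6 m³/s.
3.93 µg/L = 0.00393 mg/L.
After complete mixing, C₀ = (0.03·0.924 + 1.6·0.00393) / 1.63 = 0.02086 mg/L.
Travel time t = 4.39e+04 m / 0.33 m/s = 1.33e+05 s = 1.54 d.
C = 0.02086·exp(−0.19·1.54) = 0.02086·0.7464 = 0.01557 mg/L.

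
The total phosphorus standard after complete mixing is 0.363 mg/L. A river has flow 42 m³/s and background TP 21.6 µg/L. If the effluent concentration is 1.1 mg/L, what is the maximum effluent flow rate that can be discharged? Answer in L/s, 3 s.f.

21.6 µg/L = 0.0216 mg/L.
Mass balance at complete mixing: C_std·(Q_w + Q_r) = Q_w·C_e + Q_r·C_b.
Rearranging, Q_w = Q_r·(C_std − C_b)/(C_e − C_std) = 42·(0.363 − 0.0216) / (1.1 − 0.363) = 19.46 m³/s.
= 1.946e+04 L/s.

19500 L/s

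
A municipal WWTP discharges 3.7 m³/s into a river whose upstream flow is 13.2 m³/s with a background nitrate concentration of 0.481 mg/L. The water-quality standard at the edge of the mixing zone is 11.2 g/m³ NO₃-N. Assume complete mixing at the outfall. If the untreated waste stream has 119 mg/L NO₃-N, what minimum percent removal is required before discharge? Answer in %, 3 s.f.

58.5 %

Mass balance: 11.2·16.9 = 3.7·Cₑ + 13.2·0.481.
Cₑ = (189.3 − 6.349) / 3.7 = 49.44 mg/L.
Required removal = 1 − 49.44/119 = 58.45 %.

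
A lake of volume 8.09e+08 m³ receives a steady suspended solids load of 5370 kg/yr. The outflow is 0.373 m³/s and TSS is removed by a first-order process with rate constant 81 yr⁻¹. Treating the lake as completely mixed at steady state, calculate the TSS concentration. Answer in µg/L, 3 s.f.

Outflow Q = 0.373 m³/s × 3.156e+07 s/yr = 1.177e+07 m³/yr.
Steady-state CSTR mass balance: W = Q·C + k·V·C, so C = W/(Q + kV).
Q + kV = 1.177e+07 + 81·8.09e+08 = 6.554e+10 m³/yr.
C = 5370/6.554e+10 = 8.193e-08 kg/m³ = 8.193e-05 mg/L = 0.08193 µg/L.

0.0819 µg/L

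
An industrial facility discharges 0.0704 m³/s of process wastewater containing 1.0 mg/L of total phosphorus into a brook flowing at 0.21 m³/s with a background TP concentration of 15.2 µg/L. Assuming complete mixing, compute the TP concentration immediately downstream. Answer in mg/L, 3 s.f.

0.262 mg/L

15.2 µg/L = 0.0152 mg/L.
By mass balance at complete mixing, C = (0.0704·1 + 0.21·0.0152) / (0.0704 + 0.21) = 0.07359/0.2804 = 0.2625 mg/L.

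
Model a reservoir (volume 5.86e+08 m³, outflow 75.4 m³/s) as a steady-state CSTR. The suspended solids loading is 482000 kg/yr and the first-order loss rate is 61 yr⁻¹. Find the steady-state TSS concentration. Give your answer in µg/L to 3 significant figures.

12.6 µg/L

Outflow Q = 75.4 m³/s × 3.156e+07 s/yr = 2.379e+09 m³/yr.
Steady-state CSTR mass balance: W = Q·C + k·V·C, so C = W/(Q + kV).
Q + kV = 2.379e+09 + 61·5.86e+08 = 3.813e+10 m³/yr.
C = 482000/3.813e+10 = 1.264e-05 kg/m³ = 0.01264 mg/L = 12.64 µg/L.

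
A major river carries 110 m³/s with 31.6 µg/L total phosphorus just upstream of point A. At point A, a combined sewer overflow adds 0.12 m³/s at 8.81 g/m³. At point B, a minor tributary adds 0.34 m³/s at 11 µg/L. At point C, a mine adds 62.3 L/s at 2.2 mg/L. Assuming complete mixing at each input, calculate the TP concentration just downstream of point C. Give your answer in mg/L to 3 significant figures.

0.0423 mg/L

31.6 µg/L = 0.0316 mg/L.
After input A: C = (110·0.0316 + 0.12·8.81) / 110.1 = 0.04117 mg/L.
11 µg/L = 0.011 mg/L.
After input B: C = (110.1·0.04117 + 0.34·0.011) / 110.5 = 0.04107 mg/L.
62.3 L/s = 0.0623 m³/s.
After input C: C = (110.5·0.04107 + 0.0623·2.2) / 110.5 = 0.04229 mg/L.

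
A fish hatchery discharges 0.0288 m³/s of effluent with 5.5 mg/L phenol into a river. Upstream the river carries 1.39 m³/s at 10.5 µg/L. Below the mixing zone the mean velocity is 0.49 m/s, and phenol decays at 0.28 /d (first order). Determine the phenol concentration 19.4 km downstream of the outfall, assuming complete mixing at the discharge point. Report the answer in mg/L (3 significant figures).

0.107 mg/L

10.5 µg/L = 0.0105 mg/L.
After complete mixing, C₀ = (0.0288·5.5 + 1.39·0.0105) / 1.419 = 0.1219 mg/L.
Travel time t = 1.94e+04 m / 0.49 m/s = 3.959e+04 s = 0.4582 d.
C = 0.1219·exp(−0.28·0.4582) = 0.1219·0.8796 = 0.1072 mg/L.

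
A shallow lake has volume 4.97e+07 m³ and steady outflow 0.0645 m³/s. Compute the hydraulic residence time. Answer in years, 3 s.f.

Q = 0.0645 m³/s × 3.156e+07 s/yr = 2.035e+06 m³/yr.
Hydraulic residence time τ = V/Q = 4.97e+07/2.035e+06 = 24.42 yr.

24.4 yr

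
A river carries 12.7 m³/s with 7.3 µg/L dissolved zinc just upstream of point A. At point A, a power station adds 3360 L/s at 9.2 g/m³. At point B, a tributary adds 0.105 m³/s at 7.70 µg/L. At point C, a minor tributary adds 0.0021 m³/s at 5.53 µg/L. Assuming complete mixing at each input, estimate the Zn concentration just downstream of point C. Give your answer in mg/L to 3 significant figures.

1.92 mg/L

7.3 µg/L = 0.0073 mg/L.
3360 L/s = 3.36 m³/s.
After input A: C = (12.7·0.0073 + 3.36·9.2) / 16.06 = 1.931 mg/L.
7.70 µg/L = 0.0077 mg/L.
After input B: C = (16.06·1.931 + 0.105·0.0077) / 16.16 = 1.918 mg/L.
5.53 µg/L = 0.00553 mg/L.
After input C: C = (16.16·1.918 + 0.0021·0.00553) / 16.17 = 1.918 mg/L.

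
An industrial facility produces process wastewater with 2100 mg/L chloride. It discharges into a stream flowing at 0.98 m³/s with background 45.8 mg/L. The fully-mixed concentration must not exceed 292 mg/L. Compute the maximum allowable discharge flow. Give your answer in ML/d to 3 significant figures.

Mass balance at complete mixing: C_std·(Q_w + Q_r) = Q_w·C_e + Q_r·C_b.
Rearranging, Q_w = Q_r·(C_std − C_b)/(C_e − C_std) = 0.98·(292 − 45.8) / (2100 − 292) = 0.1334 m³/s.
= 11.53 ML/d.

11.5 ML/d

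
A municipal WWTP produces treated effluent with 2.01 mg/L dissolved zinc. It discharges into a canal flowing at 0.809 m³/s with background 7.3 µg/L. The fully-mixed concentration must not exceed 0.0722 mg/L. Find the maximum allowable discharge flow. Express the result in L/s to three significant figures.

7.3 µg/L = 0.0073 mg/L.
Mass balance at complete mixing: C_std·(Q_w + Q_r) = Q_w·C_e + Q_r·C_b.
Rearranging, Q_w = Q_r·(C_std − C_b)/(C_e − C_std) = 0.809·(0.0722 − 0.0073) / (2.01 − 0.0722) = 0.02709 m³/s.
= 27.09 L/s.

27.1 L/s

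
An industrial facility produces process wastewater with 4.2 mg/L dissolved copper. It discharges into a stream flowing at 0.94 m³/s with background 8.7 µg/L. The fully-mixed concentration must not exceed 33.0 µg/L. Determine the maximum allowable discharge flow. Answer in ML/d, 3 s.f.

8.7 µg/L = 0.0087 mg/L.
33.0 µg/L = 0.033 mg/L.
Mass balance at complete mixing: C_std·(Q_w + Q_r) = Q_w·C_e + Q_r·C_b.
Rearranging, Q_w = Q_r·(C_std − C_b)/(C_e − C_std) = 0.94·(0.033 − 0.0087) / (4.2 − 0.033) = 0.005482 m³/s.
= 0.4736 ML/d.

0.474 ML/d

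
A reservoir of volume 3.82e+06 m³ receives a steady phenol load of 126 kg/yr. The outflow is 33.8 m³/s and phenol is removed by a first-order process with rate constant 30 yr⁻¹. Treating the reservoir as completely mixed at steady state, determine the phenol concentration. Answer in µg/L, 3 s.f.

0.107 µg/L

Outflow Q = 33.8 m³/s × 3.156e+07 s/yr = 1.067e+09 m³/yr.
Steady-state CSTR mass balance: W = Q·C + k·V·C, so C = W/(Q + kV).
Q + kV = 1.067e+09 + 30·3.82e+06 = 1.181e+09 m³/yr.
C = 126/1.181e+09 = 1.067e-07 kg/m³ = 0.0001067 mg/L = 0.1067 µg/L.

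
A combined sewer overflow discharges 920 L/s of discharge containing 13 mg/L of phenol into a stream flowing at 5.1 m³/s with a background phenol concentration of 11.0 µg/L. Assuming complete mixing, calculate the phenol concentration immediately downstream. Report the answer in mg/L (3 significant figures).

920 L/s = 0.92 m³/s.
11.0 µg/L = 0.011 mg/L.
Conservation of mass across the mixing zone: C = (0.92·13 + 5.1·0.011) / (0.92 + 5.1) = 12.02/6.02 = 1.996 mg/L.

2.00 mg/L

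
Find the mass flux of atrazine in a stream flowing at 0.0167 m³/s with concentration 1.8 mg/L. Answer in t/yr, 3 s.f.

0.949 t/yr

Mass flux = Q·C = 0.0167 m³/s × 1.8 g/m³ = 0.03006 g/s.
= 0.03006 g/s × 31.56 = 0.9486 t/yr.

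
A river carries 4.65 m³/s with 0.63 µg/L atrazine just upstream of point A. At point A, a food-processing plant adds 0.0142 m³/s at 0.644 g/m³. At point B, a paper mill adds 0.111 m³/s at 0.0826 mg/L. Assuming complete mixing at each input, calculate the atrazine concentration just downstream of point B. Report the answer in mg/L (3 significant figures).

0.00445 mg/L

0.63 µg/L = 0.00063 mg/L.
After input A: C = (4.65·0.00063 + 0.0142·0.644) / 4.664 = 0.002589 mg/L.
After input B: C = (4.664·0.002589 + 0.111·0.0826) / 4.775 = 0.004449 mg/L.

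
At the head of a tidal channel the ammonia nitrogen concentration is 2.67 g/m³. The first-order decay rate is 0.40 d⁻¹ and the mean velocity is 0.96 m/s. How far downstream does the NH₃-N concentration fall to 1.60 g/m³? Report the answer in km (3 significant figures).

106 km

From C = C₀·e^(−kt), t = ln(C₀/C)/k = ln(2.67/1.60)/0.40 = 0.5121/0.40 = 1.28 d.
Distance = v·t = 0.96 m/s × 1.106e+05 s = 1.062e+05 m = 106.2 km.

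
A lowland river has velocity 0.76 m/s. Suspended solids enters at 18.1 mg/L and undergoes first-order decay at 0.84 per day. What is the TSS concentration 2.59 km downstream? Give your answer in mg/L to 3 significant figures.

17.5 mg/L

Travel time t = 2.59 km / 0.76 m/s = 2590/0.76 = 3408 s = 0.03944 d.
First-order decay: C = 18.1·exp(−0.84·0.03944) = 18.1·0.9674 = 17.51 mg/L.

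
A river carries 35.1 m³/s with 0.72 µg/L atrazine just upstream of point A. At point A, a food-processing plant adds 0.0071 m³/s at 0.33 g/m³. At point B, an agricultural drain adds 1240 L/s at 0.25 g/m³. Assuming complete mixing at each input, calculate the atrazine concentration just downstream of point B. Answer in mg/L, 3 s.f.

0.72 µg/L = 0.00072 mg/L.
After input A: C = (35.1·0.00072 + 0.0071·0.33) / 35.11 = 0.0007866 mg/L.
1240 L/s = 1.24 m³/s.
After input B: C = (35.11·0.0007866 + 1.24·0.25) / 36.35 = 0.009289 mg/L.

0.00929 mg/L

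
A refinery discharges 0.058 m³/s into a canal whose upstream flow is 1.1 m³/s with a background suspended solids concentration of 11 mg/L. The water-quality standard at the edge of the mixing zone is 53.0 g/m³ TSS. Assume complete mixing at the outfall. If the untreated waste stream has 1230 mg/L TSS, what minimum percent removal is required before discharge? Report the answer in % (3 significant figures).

30.9 %

Mass balance: 53·1.158 = 0.058·Cₑ + 1.1·11.
Cₑ = (61.37 − 12.1) / 0.058 = 849.6 mg/L.
Required removal = 1 − 849.6/1230 = 30.93 %.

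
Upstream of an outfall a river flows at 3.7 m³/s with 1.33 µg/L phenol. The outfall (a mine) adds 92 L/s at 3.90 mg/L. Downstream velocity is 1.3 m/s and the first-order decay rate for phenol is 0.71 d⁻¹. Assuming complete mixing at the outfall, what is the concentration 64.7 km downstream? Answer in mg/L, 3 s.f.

0.0637 mg/L

92 L/s = 0.092 m³/s.
1.33 µg/L = 0.00133 mg/L.
After complete mixing, C₀ = (0.092·3.9 + 3.7·0.00133) / 3.792 = 0.09592 mg/L.
Travel time t = 6.47e+04 m / 1.3 m/s = 4.977e+04 s = 0.576 d.
C = 0.09592·exp(−0.71·0.576) = 0.09592·0.6643 = 0.06372 mg/L.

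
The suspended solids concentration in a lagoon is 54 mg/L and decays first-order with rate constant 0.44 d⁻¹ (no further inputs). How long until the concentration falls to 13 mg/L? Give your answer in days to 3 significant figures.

3.24 d

t = ln(C₀/C)/k = ln(54/13)/0.44 = 1.424/0.44 = 3.236 d.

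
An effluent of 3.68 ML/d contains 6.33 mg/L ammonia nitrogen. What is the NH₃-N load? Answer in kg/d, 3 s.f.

23.3 kg/d

3.68 ML/d = 0.04259 m³/s.
Mass flux = Q·C = 0.04259 m³/s × 6.33 g/m³ = 0.2696 g/s.
= 0.2696 g/s × 86.4 = 23.29 kg/d.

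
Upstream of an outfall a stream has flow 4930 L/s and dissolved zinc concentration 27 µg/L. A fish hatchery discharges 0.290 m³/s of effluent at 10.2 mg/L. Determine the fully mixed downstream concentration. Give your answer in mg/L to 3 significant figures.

0.592 mg/L

4930 L/s = 4.93 m³/s.
27 µg/L = 0.027 mg/L.
Conservation of mass across the mixing zone: C = (0.29·10.2 + 4.93·0.027) / (0.29 + 4.93) = 3.091/5.22 = 0.5922 mg/L.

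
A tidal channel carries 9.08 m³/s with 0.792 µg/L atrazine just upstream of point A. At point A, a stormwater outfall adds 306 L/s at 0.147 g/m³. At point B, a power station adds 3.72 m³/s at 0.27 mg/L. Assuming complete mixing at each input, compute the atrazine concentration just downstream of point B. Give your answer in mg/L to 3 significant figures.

0.792 µg/L = 0.000792 mg/L.
306 L/s = 0.306 m³/s.
After input A: C = (9.08·0.000792 + 0.306·0.147) / 9.386 = 0.005559 mg/L.
After input B: C = (9.386·0.005559 + 3.72·0.27) / 13.11 = 0.08062 mg/L.

0.0806 mg/L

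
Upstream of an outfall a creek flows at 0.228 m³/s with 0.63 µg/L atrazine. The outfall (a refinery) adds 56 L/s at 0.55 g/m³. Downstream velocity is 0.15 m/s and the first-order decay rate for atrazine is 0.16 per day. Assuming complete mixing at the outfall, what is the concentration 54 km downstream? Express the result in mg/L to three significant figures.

56 L/s = 0.056 m³/s.
0.63 µg/L = 0.00063 mg/L.
After complete mixing, C₀ = (0.056·0.55 + 0.228·0.00063) / 0.284 = 0.109 mg/L.
Travel time t = 5.4e+04 m / 0.15 m/s = 3.6e+05 s = 4.167 d.
C = 0.109·exp(−0.16·4.167) = 0.109·0.5134 = 0.05594 mg/L.

0.0559 mg/L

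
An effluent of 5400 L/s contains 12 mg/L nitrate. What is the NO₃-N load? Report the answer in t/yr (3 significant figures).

5400 L/s = 5.4 m³/s.
Mass flux = Q·C = 5.4 m³/s × 12 g/m³ = 64.8 g/s.
= 64.8 g/s × 31.56 = 2045 t/yr.

2040 t/yr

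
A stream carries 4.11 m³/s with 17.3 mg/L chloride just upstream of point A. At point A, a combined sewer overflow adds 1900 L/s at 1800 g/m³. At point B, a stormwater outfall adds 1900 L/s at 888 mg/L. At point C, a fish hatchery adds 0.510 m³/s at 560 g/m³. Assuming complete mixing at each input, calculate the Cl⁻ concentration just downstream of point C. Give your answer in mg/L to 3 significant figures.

649 mg/L

1900 L/s = 1.9 m³/s.
After input A: C = (4.11·17.3 + 1.9·1800) / 6.01 = 580.9 mg/L.
1900 L/s = 1.9 m³/s.
After input B: C = (6.01·580.9 + 1.9·888) / 7.91 = 654.7 mg/L.
After input C: C = (7.91·654.7 + 0.51·560) / 8.42 = 648.9 mg/L.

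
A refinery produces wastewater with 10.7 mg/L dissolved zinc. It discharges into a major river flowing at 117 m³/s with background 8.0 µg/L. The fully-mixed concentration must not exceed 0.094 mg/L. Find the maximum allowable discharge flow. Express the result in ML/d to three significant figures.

8.0 µg/L = 0.008 mg/L.
Mass balance at complete mixing: C_std·(Q_w + Q_r) = Q_w·C_e + Q_r·C_b.
Rearranging, Q_w = Q_r·(C_std − C_b)/(C_e − C_std) = 117·(0.094 − 0.008) / (10.7 − 0.094) = 0.9487 m³/s.
= 81.97 ML/d.

82.0 ML/d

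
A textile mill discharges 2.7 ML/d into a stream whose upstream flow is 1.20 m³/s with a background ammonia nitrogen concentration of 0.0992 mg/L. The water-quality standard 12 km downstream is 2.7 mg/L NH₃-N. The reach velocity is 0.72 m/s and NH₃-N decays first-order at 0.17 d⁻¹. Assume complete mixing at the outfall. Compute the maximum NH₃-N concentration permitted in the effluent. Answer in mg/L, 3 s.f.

2.7 ML/d = 0.03125 m³/s.
Travel time to the compliance point: t = 1.2e+04/0.72 = 1.667e+04 s = 0.1929 d; decay factor exp(−0.17·0.1929) = 0.9677.
So the concentration just after mixing may be at most 2.7/0.9677 = 2.79 mg/L.
Mass balance: 2.79·1.231 = 0.03125·Cₑ + 1.2·0.0992.
Cₑ = (3.435 − 0.119) / 0.03125 = 106.1 mg/L.

106 mg/L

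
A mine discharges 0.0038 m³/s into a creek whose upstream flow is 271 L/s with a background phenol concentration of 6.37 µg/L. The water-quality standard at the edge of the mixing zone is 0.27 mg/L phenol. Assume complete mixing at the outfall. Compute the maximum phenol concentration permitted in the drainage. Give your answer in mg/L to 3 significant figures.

19.1 mg/L

271 L/s = 0.271 m³/s.
6.37 µg/L = 0.00637 mg/L.
Mass balance: 0.27·0.2748 = 0.0038·Cₑ + 0.271·0.00637.
Cₑ = (0.0742 − 0.001726) / 0.0038 = 19.07 mg/L.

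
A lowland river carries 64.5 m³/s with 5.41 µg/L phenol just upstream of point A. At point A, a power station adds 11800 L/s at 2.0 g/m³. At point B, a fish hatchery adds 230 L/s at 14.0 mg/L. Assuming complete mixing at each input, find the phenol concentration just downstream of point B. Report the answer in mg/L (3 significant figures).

0.355 mg/L

5.41 µg/L = 0.00541 mg/L.
11800 L/s = 11.8 m³/s.
After input A: C = (64.5·0.00541 + 11.8·2) / 76.3 = 0.3139 mg/L.
230 L/s = 0.23 m³/s.
After input B: C = (76.3·0.3139 + 0.23·14) / 76.53 = 0.355 mg/L.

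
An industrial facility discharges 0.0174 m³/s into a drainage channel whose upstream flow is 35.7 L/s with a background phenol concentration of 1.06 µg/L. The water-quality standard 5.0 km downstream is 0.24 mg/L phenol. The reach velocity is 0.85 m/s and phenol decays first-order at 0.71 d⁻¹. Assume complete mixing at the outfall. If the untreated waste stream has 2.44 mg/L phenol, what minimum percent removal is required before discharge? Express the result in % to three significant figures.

35.7 L/s = 0.0357 m³/s.
1.06 µg/L = 0.00106 mg/L.
Travel time to the compliance point: t = 5000/0.85 = 5882 s = 0.06808 d; decay factor exp(−0.71·0.06808) = 0.9528.
So the concentration just after mixing may be at most 0.24/0.9528 = 0.2519 mg/L.
Mass balance: 0.2519·0.0531 = 0.0174·Cₑ + 0.0357·0.00106.
Cₑ = (0.01338 − 3.784e-05) / 0.0174 = 0.7665 mg/L.
Required removal = 1 − 0.7665/2.44 = 68.59 %.

68.6 %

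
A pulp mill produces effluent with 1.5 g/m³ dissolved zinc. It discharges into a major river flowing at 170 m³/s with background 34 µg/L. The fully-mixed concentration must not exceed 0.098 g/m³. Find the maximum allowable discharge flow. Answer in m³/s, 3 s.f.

34 µg/L = 0.034 mg/L.
Mass balance at complete mixing: C_std·(Q_w + Q_r) = Q_w·C_e + Q_r·C_b.
Rearranging, Q_w = Q_r·(C_std − C_b)/(C_e − C_std) = 170·(0.098 − 0.034) / (1.5 − 0.098) = 7.76 m³/s.

7.76 m³/s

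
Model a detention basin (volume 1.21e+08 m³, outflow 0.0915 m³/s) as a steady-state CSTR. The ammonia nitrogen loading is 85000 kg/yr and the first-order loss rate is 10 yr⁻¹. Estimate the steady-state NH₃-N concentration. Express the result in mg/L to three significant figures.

Outflow Q = 0.0915 m³/s × 3.156e+07 s/yr = 2.888e+06 m³/yr.
Steady-state CSTR mass balance: W = Q·C + k·V·C, so C = W/(Q + kV).
Q + kV = 2.888e+06 + 10·1.21e+08 = 1.213e+09 m³/yr.
C = 85000/1.213e+09 = 7.008e-05 kg/m³ = 0.07008 mg/L.

0.0701 mg/L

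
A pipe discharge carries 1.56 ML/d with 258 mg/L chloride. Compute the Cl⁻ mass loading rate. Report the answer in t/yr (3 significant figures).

1.56 ML/d = 0.01806 m³/s.
Mass flux = Q·C = 0.01806 m³/s × 258 g/m³ = 4.658 g/s.
= 4.658 g/s × 31.56 = 147 t/yr.

147 t/yr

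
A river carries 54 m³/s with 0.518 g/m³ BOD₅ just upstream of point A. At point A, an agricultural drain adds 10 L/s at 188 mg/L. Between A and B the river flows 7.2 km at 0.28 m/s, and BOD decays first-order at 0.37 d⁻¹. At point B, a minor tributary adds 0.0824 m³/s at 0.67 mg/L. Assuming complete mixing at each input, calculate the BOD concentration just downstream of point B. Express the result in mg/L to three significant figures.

10 L/s = 0.01 m³/s.
After input A: C = (54·0.518 + 0.01·188) / 54.01 = 0.5527 mg/L.
Over the 7.2 km reach to input B (t = 2.571e+04 s = 0.2976 d), decay gives C = 0.5527·exp(−0.37·0.2976) = 0.4951 mg/L.
After input B: C = (54.01·0.4951 + 0.0824·0.67) / 54.09 = 0.4953 mg/L.

0.495 mg/L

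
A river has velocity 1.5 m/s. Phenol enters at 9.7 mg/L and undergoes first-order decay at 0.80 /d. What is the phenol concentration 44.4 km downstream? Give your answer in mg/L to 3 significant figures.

Travel time t = 44.4 km / 1.5 m/s = 4.44e+04/1.5 = 2.96e+04 s = 0.3426 d.
First-order decay: C = 9.7·exp(−0.80·0.3426) = 9.7·0.7603 = 7.375 mg/L.

7.37 mg/L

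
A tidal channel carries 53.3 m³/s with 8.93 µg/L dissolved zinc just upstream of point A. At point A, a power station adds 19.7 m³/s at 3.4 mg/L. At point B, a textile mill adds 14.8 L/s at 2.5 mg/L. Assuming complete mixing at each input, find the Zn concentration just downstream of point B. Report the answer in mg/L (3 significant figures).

8.93 µg/L = 0.00893 mg/L.
After input A: C = (53.3·0.00893 + 19.7·3.4) / 73 = 0.9241 mg/L.
14.8 L/s = 0.0148 m³/s.
After input B: C = (73·0.9241 + 0.0148·2.5) / 73.01 = 0.9244 mg/L.

0.924 mg/L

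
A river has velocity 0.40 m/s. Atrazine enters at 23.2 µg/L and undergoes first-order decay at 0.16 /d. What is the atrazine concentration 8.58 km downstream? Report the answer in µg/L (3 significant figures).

22.3 µg/L

Travel time t = 8.58 km / 0.40 m/s = 8580/0.40 = 2.145e+04 s = 0.2483 d.
First-order decay: C = 23.2·exp(−0.16·0.2483) = 23.2·0.9611 = 22.3 µg/L.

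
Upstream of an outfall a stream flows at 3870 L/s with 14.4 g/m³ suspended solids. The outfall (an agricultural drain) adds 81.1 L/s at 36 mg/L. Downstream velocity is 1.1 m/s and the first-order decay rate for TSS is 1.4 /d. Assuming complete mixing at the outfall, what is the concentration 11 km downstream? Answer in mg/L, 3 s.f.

12.6 mg/L

81.1 L/s = 0.0811 m³/s.
3870 L/s = 3.87 m³/s.
After complete mixing, C₀ = (0.0811·36 + 3.87·14.4) / 3.951 = 14.84 mg/L.
Travel time t = 1.1e+04 m / 1.1 m/s = 1e+04 s = 0.1157 d.
C = 14.84·exp(−1.4·0.1157) = 14.84·0.8504 = 12.62 mg/L.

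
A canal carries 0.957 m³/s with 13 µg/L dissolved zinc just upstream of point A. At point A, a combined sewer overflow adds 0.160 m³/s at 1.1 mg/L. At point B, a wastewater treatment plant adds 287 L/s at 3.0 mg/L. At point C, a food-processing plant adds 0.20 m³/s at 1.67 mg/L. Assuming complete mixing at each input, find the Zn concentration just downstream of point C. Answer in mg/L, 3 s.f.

0.862 mg/L

13 µg/L = 0.013 mg/L.
After input A: C = (0.957·0.013 + 0.16·1.1) / 1.117 = 0.1687 mg/L.
287 L/s = 0.287 m³/s.
After input B: C = (1.117·0.1687 + 0.287·3) / 1.404 = 0.7475 mg/L.
After input C: C = (1.404·0.7475 + 0.2·1.67) / 1.604 = 0.8625 mg/L.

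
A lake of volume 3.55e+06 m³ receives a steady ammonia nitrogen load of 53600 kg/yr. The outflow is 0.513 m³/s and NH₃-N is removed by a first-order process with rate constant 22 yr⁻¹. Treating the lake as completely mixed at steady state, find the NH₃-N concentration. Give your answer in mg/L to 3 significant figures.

0.568 mg/L

Outflow Q = 0.513 m³/s × 3.156e+07 s/yr = 1.619e+07 m³/yr.
Steady-state CSTR mass balance: W = Q·C + k·V·C, so C = W/(Q + kV).
Q + kV = 1.619e+07 + 22·3.55e+06 = 9.429e+07 m³/yr.
C = 53600/9.429e+07 = 0.0005685 kg/m³ = 0.5685 mg/L.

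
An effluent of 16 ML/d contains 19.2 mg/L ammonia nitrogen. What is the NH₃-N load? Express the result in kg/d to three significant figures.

307 kg/d

16 ML/d = 0.1852 m³/s.
Mass flux = Q·C = 0.1852 m³/s × 19.2 g/m³ = 3.556 g/s.
= 3.556 g/s × 86.4 = 307.2 kg/d.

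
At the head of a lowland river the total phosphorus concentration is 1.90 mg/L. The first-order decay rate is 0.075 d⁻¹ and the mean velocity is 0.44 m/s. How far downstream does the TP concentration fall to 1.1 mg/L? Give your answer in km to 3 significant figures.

277 km

From C = C₀·e^(−kt), t = ln(C₀/C)/k = ln(1.90/1.1)/0.075 = 0.5465/0.075 = 7.287 d.
Distance = v·t = 0.44 m/s × 6.296e+05 s = 2.77e+05 m = 277 km.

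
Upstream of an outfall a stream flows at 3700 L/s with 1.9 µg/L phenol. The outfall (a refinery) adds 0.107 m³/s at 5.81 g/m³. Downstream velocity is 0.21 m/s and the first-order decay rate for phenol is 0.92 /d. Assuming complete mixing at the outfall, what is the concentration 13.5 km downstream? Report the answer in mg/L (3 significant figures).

0.0833 mg/L

3700 L/s = 3.7 m³/s.
1.9 µg/L = 0.0019 mg/L.
After complete mixing, C₀ = (0.107·5.81 + 3.7·0.0019) / 3.807 = 0.1651 mg/L.
Travel time t = 1.35e+04 m / 0.21 m/s = 6.429e+04 s = 0.744 d.
C = 0.1651·exp(−0.92·0.744) = 0.1651·0.5043 = 0.08329 mg/L.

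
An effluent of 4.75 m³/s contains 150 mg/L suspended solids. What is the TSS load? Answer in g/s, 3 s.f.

712 g/s

Mass flux = Q·C = 4.75 m³/s × 150 g/m³ = 712.5 g/s.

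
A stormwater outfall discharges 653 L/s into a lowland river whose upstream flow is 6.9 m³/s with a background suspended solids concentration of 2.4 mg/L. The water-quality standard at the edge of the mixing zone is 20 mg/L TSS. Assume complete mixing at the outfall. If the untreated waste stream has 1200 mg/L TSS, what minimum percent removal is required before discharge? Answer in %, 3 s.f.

82.8 %

653 L/s = 0.653 m³/s.
Mass balance: 20·7.553 = 0.653·Cₑ + 6.9·2.4.
Cₑ = (151.1 − 16.56) / 0.653 = 206 mg/L.
Required removal = 1 − 206/1200 = 82.84 %.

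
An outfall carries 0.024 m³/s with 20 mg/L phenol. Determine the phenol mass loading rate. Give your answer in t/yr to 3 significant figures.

Mass flux = Q·C = 0.024 m³/s × 20 g/m³ = 0.48 g/s.
= 0.48 g/s × 31.56 = 15.15 t/yr.

15.1 t/yr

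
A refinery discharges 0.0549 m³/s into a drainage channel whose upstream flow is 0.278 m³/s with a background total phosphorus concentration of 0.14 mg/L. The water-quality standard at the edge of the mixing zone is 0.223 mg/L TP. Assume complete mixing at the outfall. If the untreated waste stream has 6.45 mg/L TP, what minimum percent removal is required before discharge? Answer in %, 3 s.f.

Mass balance: 0.223·0.3329 = 0.0549·Cₑ + 0.278·0.14.
Cₑ = (0.07424 − 0.03892) / 0.0549 = 0.6433 mg/L.
Required removal = 1 − 0.6433/6.45 = 90.03 %.

90.0 %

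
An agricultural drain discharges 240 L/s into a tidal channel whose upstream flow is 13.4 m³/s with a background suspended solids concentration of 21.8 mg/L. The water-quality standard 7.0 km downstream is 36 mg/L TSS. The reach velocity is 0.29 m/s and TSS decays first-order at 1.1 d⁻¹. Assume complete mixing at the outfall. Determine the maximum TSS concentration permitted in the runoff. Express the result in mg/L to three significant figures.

240 L/s = 0.24 m³/s.
Travel time to the compliance point: t = 7000/0.29 = 2.414e+04 s = 0.2794 d; decay factor exp(−1.1·0.2794) = 0.7354.
So the concentration just after mixing may be at most 36/0.7354 = 48.95 mg/L.
Mass balance: 48.95·13.64 = 0.24·Cₑ + 13.4·21.8.
Cₑ = (667.7 − 292.1) / 0.24 = 1565 mg/L.

1560 mg/L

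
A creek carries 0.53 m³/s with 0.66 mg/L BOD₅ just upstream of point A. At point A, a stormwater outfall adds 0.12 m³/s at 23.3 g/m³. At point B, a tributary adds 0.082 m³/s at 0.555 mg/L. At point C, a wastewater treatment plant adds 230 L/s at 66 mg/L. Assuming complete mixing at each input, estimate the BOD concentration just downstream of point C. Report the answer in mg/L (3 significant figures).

After input A: C = (0.53·0.66 + 0.12·23.3) / 0.65 = 4.84 mg/L.
After input B: C = (0.65·4.84 + 0.082·0.555) / 0.732 = 4.36 mg/L.
230 L/s = 0.23 m³/s.
After input C: C = (0.732·4.36 + 0.23·66) / 0.962 = 19.1 mg/L.

19.1 mg/L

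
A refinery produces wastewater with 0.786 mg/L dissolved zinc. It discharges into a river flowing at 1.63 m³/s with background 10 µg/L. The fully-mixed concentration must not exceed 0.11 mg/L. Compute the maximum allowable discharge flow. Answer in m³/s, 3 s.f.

0.241 m³/s

10 µg/L = 0.01 mg/L.
Mass balance at complete mixing: C_std·(Q_w + Q_r) = Q_w·C_e + Q_r·C_b.
Rearranging, Q_w = Q_r·(C_std − C_b)/(C_e − C_std) = 1.63·(0.11 − 0.01) / (0.786 − 0.11) = 0.2411 m³/s.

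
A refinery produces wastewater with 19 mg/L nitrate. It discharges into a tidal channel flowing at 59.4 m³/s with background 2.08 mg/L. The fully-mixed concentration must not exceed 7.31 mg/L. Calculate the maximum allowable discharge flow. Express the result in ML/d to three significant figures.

Mass balance at complete mixing: C_std·(Q_w + Q_r) = Q_w·C_e + Q_r·C_b.
Rearranging, Q_w = Q_r·(C_std − C_b)/(C_e − C_std) = 59.4·(7.31 − 2.08) / (19 − 7.31) = 26.58 m³/s.
= 2296 ML/d.

2300 ML/d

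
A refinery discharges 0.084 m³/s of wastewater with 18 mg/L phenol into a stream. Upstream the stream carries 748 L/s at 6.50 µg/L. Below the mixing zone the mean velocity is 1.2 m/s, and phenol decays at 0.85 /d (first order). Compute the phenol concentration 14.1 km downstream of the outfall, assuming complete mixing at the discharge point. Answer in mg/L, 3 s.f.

1.62 mg/L

748 L/s = 0.748 m³/s.
6.50 µg/L = 0.0065 mg/L.
After complete mixing, C₀ = (0.084·18 + 0.748·0.0065) / 0.832 = 1.823 mg/L.
Travel time t = 1.41e+04 m / 1.2 m/s = 1.175e+04 s = 0.136 d.
C = 1.823·exp(−0.85·0.136) = 1.823·0.8908 = 1.624 mg/L.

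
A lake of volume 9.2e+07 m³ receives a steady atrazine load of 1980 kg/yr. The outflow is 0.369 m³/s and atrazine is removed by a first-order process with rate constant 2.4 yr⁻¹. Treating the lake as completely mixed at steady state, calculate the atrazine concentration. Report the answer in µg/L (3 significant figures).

Outflow Q = 0.369 m³/s × 3.156e+07 s/yr = 1.164e+07 m³/yr.
Steady-state CSTR mass balance: W = Q·C + k·V·C, so C = W/(Q + kV).
Q + kV = 1.164e+07 + 2.4·9.2e+07 = 2.324e+08 m³/yr.
C = 1980/2.324e+08 = 8.518e-06 kg/m³ = 0.008518 mg/L = 8.518 µg/L.

8.52 µg/L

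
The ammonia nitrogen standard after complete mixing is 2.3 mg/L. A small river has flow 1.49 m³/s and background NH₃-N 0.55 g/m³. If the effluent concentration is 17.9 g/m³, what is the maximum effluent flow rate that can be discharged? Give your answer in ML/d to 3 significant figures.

Mass balance at complete mixing: C_std·(Q_w + Q_r) = Q_w·C_e + Q_r·C_b.
Rearranging, Q_w = Q_r·(C_std − C_b)/(C_e − C_std) = 1.49·(2.3 − 0.55) / (17.9 − 2.3) = 0.1671 m³/s.
= 14.44 ML/d.

14.4 ML/d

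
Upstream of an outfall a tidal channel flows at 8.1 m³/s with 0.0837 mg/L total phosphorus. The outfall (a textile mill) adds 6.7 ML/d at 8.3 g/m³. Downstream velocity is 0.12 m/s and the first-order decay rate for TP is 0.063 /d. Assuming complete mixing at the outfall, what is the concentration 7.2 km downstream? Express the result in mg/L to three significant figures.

6.7 ML/d = 0.07755 m³/s.
After complete mixing, C₀ = (0.07755·8.3 + 8.1·0.0837) / 8.178 = 0.1616 mg/L.
Travel time t = 7200 m / 0.12 m/s = 6e+04 s = 0.6944 d.
C = 0.1616·exp(−0.063·0.6944) = 0.1616·0.9572 = 0.1547 mg/L.

0.155 mg/L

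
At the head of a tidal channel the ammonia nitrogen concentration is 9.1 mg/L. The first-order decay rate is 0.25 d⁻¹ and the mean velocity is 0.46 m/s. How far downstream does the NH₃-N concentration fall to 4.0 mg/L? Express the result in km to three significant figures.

131 km

From C = C₀·e^(−kt), t = ln(C₀/C)/k = ln(9.1/4.0)/0.25 = 0.822/0.25 = 3.288 d.
Distance = v·t = 0.46 m/s × 2.841e+05 s = 1.307e+05 m = 130.7 km.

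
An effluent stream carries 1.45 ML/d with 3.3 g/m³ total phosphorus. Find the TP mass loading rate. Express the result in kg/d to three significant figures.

4.78 kg/d

1.45 ML/d = 0.01678 m³/s.
Mass flux = Q·C = 0.01678 m³/s × 3.3 g/m³ = 0.05538 g/s.
= 0.05538 g/s × 86.4 = 4.785 kg/d.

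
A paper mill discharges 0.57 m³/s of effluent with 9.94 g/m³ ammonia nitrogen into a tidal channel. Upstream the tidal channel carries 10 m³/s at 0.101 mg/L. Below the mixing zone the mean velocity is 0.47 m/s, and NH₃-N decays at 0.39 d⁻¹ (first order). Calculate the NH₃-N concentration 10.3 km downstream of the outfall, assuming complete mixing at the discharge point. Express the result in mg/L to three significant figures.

0.572 mg/L

After complete mixing, C₀ = (0.57·9.94 + 10·0.101) / 10.57 = 0.6316 mg/L.
Travel time t = 1.03e+04 m / 0.47 m/s = 2.191e+04 s = 0.2536 d.
C = 0.6316·exp(−0.39·0.2536) = 0.6316·0.9058 = 0.5721 mg/L.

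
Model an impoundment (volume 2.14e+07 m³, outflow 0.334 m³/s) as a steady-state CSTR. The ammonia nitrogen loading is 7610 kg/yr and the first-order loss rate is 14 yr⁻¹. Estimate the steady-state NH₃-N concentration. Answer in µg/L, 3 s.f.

Outflow Q = 0.334 m³/s × 3.156e+07 s/yr = 1.054e+07 m³/yr.
Steady-state CSTR mass balance: W = Q·C + k·V·C, so C = W/(Q + kV).
Q + kV = 1.054e+07 + 14·2.14e+07 = 3.101e+08 m³/yr.
C = 7610/3.101e+08 = 2.454e-05 kg/m³ = 0.02454 mg/L = 24.54 µg/L.

24.5 µg/L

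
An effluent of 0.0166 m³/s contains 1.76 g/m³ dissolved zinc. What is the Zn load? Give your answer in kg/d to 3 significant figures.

Mass flux = Q·C = 0.0166 m³/s × 1.76 g/m³ = 0.02922 g/s.
= 0.02922 g/s × 86.4 = 2.524 kg/d.

2.52 kg/d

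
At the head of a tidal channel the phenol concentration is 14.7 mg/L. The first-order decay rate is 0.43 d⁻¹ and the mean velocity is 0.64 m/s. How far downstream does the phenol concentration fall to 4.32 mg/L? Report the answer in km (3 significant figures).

From C = C₀·e^(−kt), t = ln(C₀/C)/k = ln(14.7/4.32)/0.43 = 1.225/0.43 = 2.848 d.
Distance = v·t = 0.64 m/s × 2.461e+05 s = 1.575e+05 m = 157.5 km.

157 km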